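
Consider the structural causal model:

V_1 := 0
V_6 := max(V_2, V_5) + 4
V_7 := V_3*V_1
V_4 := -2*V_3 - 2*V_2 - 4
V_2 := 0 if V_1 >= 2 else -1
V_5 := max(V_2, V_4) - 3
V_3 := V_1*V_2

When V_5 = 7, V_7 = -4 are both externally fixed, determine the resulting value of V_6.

Under do(V_5 = 7, V_7 = -4), each intervened variable's structural equation is replaced by its fixed value.
V_2 = 0 if V_1 >= 2 else -1  [with V_1=0]  = -1
V_6 = max(V_2, V_5) + 4  [with V_2=-1, V_5=7]  = 11

11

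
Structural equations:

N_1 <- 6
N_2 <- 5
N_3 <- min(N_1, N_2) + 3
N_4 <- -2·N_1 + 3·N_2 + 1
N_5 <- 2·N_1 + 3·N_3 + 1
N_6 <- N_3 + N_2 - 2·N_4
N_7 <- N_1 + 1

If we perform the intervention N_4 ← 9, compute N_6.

Under do(N_4=9), the mechanism N_4 <- -2·N_1 + 3·N_2 + 1 is discarded; N_4 is fixed at 9.
N_3 = min(N_1, N_2) + 3  [with N_1=6, N_2=5]  = 8
N_6 = N_3 + N_2 - 2·N_4  [with N_3=8, N_2=5, N_4=9]  = -5

-5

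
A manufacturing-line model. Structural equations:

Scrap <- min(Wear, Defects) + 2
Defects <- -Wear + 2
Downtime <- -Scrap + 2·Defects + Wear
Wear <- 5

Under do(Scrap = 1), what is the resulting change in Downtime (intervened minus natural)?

The intervention breaks the incoming arrows to Scrap: Scrap <- min(Wear, Defects) + 2 no longer applies, and Scrap = 1.
Defects = -Wear + 2  [with Wear=5]  = -3
Downtime = -Scrap + 2·Defects + Wear  [with Scrap=1, Defects=-3, Wear=5]  = -2
Without intervention: Defects = -Wear + 2  [with Wear=5]  = -3; Scrap = min(Wear, Defects) + 2  [with Wear=5, Defects=-3]  = -1; Downtime = -Scrap + 2·Defects + Wear  [with Scrap=-1, Defects=-3, Wear=5]  = 0.
Change = -2 − 0 = -2.

-2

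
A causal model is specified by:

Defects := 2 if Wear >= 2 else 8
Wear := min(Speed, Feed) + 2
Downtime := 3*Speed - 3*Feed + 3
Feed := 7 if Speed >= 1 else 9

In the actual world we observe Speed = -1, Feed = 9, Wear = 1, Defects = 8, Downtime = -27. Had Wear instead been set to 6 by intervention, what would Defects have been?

The intervention breaks the incoming arrows to Wear: Wear := min(Speed, Feed) + 2 no longer applies, and Wear = 6.
Defects = 2 if Wear >= 2 else 8  [with Wear=6]  = 2

2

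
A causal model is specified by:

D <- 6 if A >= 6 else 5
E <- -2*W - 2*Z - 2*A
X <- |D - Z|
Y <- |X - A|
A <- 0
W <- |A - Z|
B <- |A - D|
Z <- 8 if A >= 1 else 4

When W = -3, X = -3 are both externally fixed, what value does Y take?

3

Setting W = -3, X = -3 by intervention discards those variables' equations.
Y = |X - A|  [with X=-3, A=0]  = 3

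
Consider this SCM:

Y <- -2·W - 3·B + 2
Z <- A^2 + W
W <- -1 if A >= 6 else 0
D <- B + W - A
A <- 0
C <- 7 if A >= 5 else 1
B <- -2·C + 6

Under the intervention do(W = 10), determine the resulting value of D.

Under do(W=10), the mechanism W <- -1 if A >= 6 else 0 is discarded; W is fixed at 10.
C = 7 if A >= 5 else 1  [with A=0]  = 1
B = -2·C + 6  [with C=1]  = 4
D = B + W - A  [with B=4, W=10, A=0]  = 14

14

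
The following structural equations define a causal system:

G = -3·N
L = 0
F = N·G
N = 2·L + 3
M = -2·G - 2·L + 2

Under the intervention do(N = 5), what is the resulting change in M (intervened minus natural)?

12

Under do(N=5), the mechanism N = 2·L + 3 is discarded; N is fixed at 5.
G = -3·N  [with N=5]  = -15
M = -2·G - 2·L + 2  [with G=-15, L=0]  = 32
Without intervention: N = 2·L + 3  [with L=0]  = 3; G = -3·N  [with N=3]  = -9; M = -2·G - 2·L + 2  [with G=-9, L=0]  = 20.
Change = 32 − 20 = 12.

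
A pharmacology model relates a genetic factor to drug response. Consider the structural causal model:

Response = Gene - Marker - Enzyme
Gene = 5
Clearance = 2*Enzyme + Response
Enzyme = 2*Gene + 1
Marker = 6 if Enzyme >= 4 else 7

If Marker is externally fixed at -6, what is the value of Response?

0

The intervention breaks the incoming arrows to Marker: Marker = 6 if Enzyme >= 4 else 7 no longer applies, and Marker = -6.
Enzyme = 2*Gene + 1  [with Gene=5]  = 11
Response = Gene - Marker - Enzyme  [with Gene=5, Marker=-6, Enzyme=11]  = 0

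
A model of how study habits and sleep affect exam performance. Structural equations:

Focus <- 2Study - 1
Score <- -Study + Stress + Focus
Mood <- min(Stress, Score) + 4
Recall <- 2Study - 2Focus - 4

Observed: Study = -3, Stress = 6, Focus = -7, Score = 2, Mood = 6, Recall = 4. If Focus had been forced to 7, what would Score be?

16

The intervention breaks the incoming arrows to Focus: Focus <- 2Study - 1 no longer applies, and Focus = 7.
Score = -Study + Stress + Focus  [with Study=-3, Stress=6, Focus=7]  = 16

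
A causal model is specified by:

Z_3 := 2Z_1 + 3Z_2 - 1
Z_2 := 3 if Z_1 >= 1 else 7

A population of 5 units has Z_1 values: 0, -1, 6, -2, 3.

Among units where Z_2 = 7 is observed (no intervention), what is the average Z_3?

18

Observing Z_2=7 restricts to units where Z_2's equation naturally yields 7: Z_1 ∈ {0, -1, -2}. In that subpopulation Z_3 = 20, 18, 16, mean 18.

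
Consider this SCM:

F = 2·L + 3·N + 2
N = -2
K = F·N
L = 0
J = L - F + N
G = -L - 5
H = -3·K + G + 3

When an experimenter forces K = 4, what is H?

-14

Under do(K=4), the mechanism K = F·N is discarded; K is fixed at 4.
G = -L - 5  [with L=0]  = -5
H = -3·K + G + 3  [with K=4, G=-5]  = -14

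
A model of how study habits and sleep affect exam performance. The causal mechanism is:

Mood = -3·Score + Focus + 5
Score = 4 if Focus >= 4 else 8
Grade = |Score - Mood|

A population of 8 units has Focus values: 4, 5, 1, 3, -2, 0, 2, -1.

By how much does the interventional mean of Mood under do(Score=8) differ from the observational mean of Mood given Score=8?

Under do(Score=8), Score's equation is replaced by Score=8 for every unit. Per-unit Mood: -15, -14, -18, -16, -21, -19, -17, -20. Mean = -17.5.
Conditioning on Score=8 selects the 6 unit(s) with Focus ∈ {1, 3, -2, 0, 2, -1}. Their Mood values: -18, -16, -21, -19, -17, -20. Mean = -18.5.
Difference = -17.5 − (-18.5) = 1.

1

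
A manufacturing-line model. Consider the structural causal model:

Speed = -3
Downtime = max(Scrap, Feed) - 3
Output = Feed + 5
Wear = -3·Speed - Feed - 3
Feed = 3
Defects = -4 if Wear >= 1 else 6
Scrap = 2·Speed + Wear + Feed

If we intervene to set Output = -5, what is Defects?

-4

do(Output=-5) replaces the equation Output = Feed + 5 with the constant Output = -5.
No directed path runs from Output to Defects, so Defects keeps its natural value.
Wear = -3·Speed - Feed - 3  [with Speed=-3, Feed=3]  = 3
Defects = -4 if Wear >= 1 else 6  [with Wear=3]  = -4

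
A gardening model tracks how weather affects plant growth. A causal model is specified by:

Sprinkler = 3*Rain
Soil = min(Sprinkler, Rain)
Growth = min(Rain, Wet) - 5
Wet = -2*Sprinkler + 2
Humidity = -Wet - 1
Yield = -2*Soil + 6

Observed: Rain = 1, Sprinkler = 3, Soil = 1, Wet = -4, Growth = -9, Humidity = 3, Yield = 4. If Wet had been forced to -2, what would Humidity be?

1

Under do(Wet=-2), the mechanism Wet = -2*Sprinkler + 2 is discarded; Wet is fixed at -2.
Humidity = -Wet - 1  [with Wet=-2]  = 1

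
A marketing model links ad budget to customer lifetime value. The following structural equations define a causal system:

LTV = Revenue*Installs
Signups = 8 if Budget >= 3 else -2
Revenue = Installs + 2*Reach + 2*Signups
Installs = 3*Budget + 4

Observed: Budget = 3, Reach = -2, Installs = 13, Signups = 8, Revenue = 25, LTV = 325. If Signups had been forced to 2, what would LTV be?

Under do(Signups=2), the mechanism Signups = 8 if Budget >= 3 else -2 is discarded; Signups is fixed at 2.
Installs = 3*Budget + 4  [with Budget=3]  = 13
Revenue = Installs + 2*Reach + 2*Signups  [with Installs=13, Reach=-2, Signups=2]  = 13
LTV = Revenue*Installs  [with Revenue=13, Installs=13]  = 169

169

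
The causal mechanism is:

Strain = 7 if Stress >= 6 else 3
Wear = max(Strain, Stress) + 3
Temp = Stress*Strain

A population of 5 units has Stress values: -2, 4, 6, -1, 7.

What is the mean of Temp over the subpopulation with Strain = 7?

E[Temp|Strain=7] averages over only the 2 units with Strain=7 (Stress = 6, 7): Temp = 42, 49, mean 45.5.

45.5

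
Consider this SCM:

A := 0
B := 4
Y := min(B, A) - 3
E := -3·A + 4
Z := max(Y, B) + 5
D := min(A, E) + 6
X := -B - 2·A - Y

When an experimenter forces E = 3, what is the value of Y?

-3

Under do(E=3), the mechanism E := -3·A + 4 is discarded; E is fixed at 3.
Since Y is not a descendant of the intervened variable, it is unaffected.
Y = min(B, A) - 3  [with B=4, A=0]  = -3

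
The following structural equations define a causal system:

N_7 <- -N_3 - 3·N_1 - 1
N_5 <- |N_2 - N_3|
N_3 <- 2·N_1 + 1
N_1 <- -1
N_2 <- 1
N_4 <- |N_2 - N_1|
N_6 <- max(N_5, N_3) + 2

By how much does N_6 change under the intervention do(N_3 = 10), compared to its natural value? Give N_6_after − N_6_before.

The intervention breaks the incoming arrows to N_3: N_3 <- 2·N_1 + 1 no longer applies, and N_3 = 10.
N_5 = |N_2 - N_3|  [with N_2=1, N_3=10]  = 9
N_6 = max(N_5, N_3) + 2  [with N_5=9, N_3=10]  = 12
Without intervention: N_3 = 2·N_1 + 1  [with N_1=-1]  = -1; N_5 = |N_2 - N_3|  [with N_2=1, N_3=-1]  = 2; N_6 = max(N_5, N_3) + 2  [with N_5=2, N_3=-1]  = 4.
Change = 12 − 4 = 8.

8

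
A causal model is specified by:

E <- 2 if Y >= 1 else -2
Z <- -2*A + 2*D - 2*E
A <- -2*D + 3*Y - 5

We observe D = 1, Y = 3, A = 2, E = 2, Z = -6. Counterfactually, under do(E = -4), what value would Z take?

6

Intervening sets E = -4 and removes its equation (E <- 2 if Y >= 1 else -2).
A = -2*D + 3*Y - 5  [with D=1, Y=3]  = 2
Z = -2*A + 2*D - 2*E  [with A=2, D=1, E=-4]  = 6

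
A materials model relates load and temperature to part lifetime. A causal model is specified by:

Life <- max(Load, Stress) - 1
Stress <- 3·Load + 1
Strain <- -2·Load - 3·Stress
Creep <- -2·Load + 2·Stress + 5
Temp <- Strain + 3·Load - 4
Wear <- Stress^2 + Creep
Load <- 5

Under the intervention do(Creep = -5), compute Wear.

The intervention breaks the incoming arrows to Creep: Creep <- -2·Load + 2·Stress + 5 no longer applies, and Creep = -5.
Stress = 3·Load + 1  [with Load=5]  = 16
Wear = Stress^2 + Creep  [with Stress=16, Creep=-5]  = 251

251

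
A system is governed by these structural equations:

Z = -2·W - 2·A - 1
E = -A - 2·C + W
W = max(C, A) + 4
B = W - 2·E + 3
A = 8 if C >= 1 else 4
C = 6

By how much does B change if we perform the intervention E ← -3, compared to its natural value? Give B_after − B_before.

-10

Intervening sets E = -3 and removes its equation (E = -A - 2·C + W).
A = 8 if C >= 1 else 4  [with C=6]  = 8
W = max(C, A) + 4  [with C=6, A=8]  = 12
B = W - 2·E + 3  [with W=12, E=-3]  = 21
Without intervention: A = 8 if C >= 1 else 4  [with C=6]  = 8; W = max(C, A) + 4  [with C=6, A=8]  = 12; E = -A - 2·C + W  [with A=8, C=6, W=12]  = -8; B = W - 2·E + 3  [with W=12, E=-8]  = 31.
Change = 21 − 31 = -10.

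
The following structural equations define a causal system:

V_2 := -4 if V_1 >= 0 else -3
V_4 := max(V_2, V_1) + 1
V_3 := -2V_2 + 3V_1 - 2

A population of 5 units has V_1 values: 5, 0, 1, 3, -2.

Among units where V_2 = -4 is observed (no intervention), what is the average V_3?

Conditioning on V_2=-4 selects the 4 unit(s) with V_1 ∈ {5, 0, 1, 3}. Their V_3 values: 21, 6, 9, 15. Mean = 12.75.

12.75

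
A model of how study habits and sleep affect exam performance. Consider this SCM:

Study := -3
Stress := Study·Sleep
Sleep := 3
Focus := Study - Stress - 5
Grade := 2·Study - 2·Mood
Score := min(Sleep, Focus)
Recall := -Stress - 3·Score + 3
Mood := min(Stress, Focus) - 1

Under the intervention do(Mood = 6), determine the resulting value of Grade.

Intervening sets Mood = 6 and removes its equation (Mood := min(Stress, Focus) - 1).
Grade = 2·Study - 2·Mood  [with Study=-3, Mood=6]  = -18

-18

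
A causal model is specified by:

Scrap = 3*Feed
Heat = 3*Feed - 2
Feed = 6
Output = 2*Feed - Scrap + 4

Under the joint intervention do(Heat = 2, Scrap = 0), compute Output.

Setting Heat = 2, Scrap = 0 by intervention discards those variables' equations.
Output = 2*Feed - Scrap + 4  [with Feed=6, Scrap=0]  = 16

16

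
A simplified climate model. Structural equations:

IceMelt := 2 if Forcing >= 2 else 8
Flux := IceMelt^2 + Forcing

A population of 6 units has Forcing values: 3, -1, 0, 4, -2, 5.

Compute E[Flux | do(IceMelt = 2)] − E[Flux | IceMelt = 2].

Under do(IceMelt=2), IceMelt's equation is replaced by IceMelt=2 for every unit. Per-unit Flux: 7, 3, 4, 8, 2, 9. Mean = 5.5.
E[Flux|IceMelt=2] averages over only the 3 units with IceMelt=2 (Forcing = 3, 4, 5): Flux = 7, 8, 9, mean 8.
Difference = 5.5 − 8 = -2.5.

-2.5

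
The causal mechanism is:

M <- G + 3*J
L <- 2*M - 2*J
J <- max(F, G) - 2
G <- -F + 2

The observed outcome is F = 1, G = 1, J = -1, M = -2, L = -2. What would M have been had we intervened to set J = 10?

The intervention breaks the incoming arrows to J: J <- max(F, G) - 2 no longer applies, and J = 10.
G = -F + 2  [with F=1]  = 1
M = G + 3*J  [with G=1, J=10]  = 31

31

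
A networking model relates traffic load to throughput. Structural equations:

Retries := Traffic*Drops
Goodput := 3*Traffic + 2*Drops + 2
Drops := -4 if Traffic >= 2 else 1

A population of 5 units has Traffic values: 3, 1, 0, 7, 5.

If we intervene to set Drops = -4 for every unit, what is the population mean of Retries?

-12.8

The intervention sets Drops=-4 in all 5 units regardless of Traffic. Recomputing Retries per unit gives -12, -4, 0, -28, -20; average -12.8.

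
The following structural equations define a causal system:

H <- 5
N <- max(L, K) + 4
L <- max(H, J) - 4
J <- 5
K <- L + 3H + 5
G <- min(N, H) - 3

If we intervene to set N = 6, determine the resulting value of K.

21

The intervention breaks the incoming arrows to N: N <- max(L, K) + 4 no longer applies, and N = 6.
Since K is not a descendant of the intervened variable, it is unaffected.
L = max(H, J) - 4  [with H=5, J=5]  = 1
K = L + 3H + 5  [with L=1, H=5]  = 21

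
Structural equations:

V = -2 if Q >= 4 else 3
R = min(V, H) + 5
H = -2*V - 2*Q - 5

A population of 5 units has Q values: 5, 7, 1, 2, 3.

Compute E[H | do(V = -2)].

Under do(V=-2), V's equation is replaced by V=-2 for every unit. Per-unit H: -11, -15, -3, -5, -7. Mean = -8.2.

-8.2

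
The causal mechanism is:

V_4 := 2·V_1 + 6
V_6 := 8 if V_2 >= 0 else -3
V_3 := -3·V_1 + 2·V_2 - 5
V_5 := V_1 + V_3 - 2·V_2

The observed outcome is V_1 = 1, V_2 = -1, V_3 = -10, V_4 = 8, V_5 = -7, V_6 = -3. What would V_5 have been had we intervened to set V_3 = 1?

do(V_3=1) replaces the equation V_3 := -3·V_1 + 2·V_2 - 5 with the constant V_3 = 1.
V_5 = V_1 + V_3 - 2·V_2  [with V_1=1, V_3=1, V_2=-1]  = 4

4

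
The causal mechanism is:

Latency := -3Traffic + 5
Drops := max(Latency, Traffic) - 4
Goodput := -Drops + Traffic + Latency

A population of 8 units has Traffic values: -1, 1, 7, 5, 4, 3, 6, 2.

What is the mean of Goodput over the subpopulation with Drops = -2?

E[Goodput|Drops=-2] averages over only the 2 units with Drops=-2 (Traffic = 1, 2): Goodput = 5, 3, mean 4.

4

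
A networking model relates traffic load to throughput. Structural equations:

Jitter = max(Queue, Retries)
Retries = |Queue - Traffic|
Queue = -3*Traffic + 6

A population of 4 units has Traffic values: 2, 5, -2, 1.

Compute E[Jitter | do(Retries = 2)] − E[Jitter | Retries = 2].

2.25

Every unit gets Retries=2 under the intervention. Jitter values become 2, 2, 12, 3; E[Jitter|do(Retries=2)] = 4.75.
Observing Retries=2 restricts to units where Retries's equation naturally yields 2: Traffic ∈ {2, 1}. In that subpopulation Jitter = 2, 3, mean 2.5.
Difference = 4.75 − 2.5 = 2.25.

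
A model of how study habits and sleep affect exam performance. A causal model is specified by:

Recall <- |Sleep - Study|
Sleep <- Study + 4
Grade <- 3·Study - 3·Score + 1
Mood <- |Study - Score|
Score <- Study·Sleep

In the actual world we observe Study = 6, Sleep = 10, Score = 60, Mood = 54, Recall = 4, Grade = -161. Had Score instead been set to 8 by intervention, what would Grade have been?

-5

The intervention breaks the incoming arrows to Score: Score <- Study·Sleep no longer applies, and Score = 8.
Grade = 3·Study - 3·Score + 1  [with Study=6, Score=8]  = -5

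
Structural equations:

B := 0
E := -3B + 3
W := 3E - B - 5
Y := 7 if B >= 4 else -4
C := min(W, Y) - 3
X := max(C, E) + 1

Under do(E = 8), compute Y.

-4

Under do(E=8), the mechanism E := -3B + 3 is discarded; E is fixed at 8.
Since Y is not a descendant of the intervened variable, it is unaffected.
Y = 7 if B >= 4 else -4  [with B=0]  = -4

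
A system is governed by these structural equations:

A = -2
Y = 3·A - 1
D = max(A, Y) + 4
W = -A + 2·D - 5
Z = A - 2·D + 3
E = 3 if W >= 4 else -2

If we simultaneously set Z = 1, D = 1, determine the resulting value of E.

The joint intervention fixes Z = 1, D = 1, removing each variable's own equation.
W = -A + 2·D - 5  [with A=-2, D=1]  = -1
E = 3 if W >= 4 else -2  [with W=-1]  = -2

-2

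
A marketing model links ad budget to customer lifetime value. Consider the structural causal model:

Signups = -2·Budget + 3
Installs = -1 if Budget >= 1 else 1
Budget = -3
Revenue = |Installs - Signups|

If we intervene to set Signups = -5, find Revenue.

The intervention breaks the incoming arrows to Signups: Signups = -2·Budget + 3 no longer applies, and Signups = -5.
Installs = -1 if Budget >= 1 else 1  [with Budget=-3]  = 1
Revenue = |Installs - Signups|  [with Installs=1, Signups=-5]  = 6

6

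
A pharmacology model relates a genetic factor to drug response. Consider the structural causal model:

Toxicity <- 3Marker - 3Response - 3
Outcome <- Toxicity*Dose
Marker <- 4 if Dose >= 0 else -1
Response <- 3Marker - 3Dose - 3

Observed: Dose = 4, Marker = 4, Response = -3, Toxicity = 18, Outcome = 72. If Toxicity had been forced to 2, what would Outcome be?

Intervening sets Toxicity = 2 and removes its equation (Toxicity <- 3Marker - 3Response - 3).
Outcome = Toxicity*Dose  [with Toxicity=2, Dose=4]  = 8

8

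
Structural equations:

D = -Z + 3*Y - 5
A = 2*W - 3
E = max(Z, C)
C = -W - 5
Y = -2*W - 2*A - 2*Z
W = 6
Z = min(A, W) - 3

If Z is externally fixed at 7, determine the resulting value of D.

-144

The intervention breaks the incoming arrows to Z: Z = min(A, W) - 3 no longer applies, and Z = 7.
A = 2*W - 3  [with W=6]  = 9
Y = -2*W - 2*A - 2*Z  [with W=6, A=9, Z=7]  = -44
D = -Z + 3*Y - 5  [with Z=7, Y=-44]  = -144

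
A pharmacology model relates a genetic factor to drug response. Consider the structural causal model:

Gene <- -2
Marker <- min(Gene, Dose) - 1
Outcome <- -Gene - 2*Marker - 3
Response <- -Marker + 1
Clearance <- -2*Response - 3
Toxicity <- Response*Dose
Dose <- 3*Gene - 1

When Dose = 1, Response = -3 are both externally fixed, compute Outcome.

Setting Dose = 1, Response = -3 by intervention discards those variables' equations.
Marker = min(Gene, Dose) - 1  [with Gene=-2, Dose=1]  = -3
Outcome = -Gene - 2*Marker - 3  [with Gene=-2, Marker=-3]  = 5

5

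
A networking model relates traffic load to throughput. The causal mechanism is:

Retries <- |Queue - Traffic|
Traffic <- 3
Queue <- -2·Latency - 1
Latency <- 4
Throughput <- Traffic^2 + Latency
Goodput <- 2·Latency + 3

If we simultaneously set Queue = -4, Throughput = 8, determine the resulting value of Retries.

The joint intervention fixes Queue = -4, Throughput = 8, removing each variable's own equation.
Retries = |Queue - Traffic|  [with Queue=-4, Traffic=3]  = 7

7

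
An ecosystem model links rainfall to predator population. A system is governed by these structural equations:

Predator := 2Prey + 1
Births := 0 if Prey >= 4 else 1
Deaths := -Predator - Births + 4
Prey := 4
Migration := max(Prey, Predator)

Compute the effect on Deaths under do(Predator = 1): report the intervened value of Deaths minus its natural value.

8

Under do(Predator=1), the mechanism Predator := 2Prey + 1 is discarded; Predator is fixed at 1.
Births = 0 if Prey >= 4 else 1  [with Prey=4]  = 0
Deaths = -Predator - Births + 4  [with Predator=1, Births=0]  = 3
Without intervention: Predator = 2Prey + 1  [with Prey=4]  = 9; Births = 0 if Prey >= 4 else 1  [with Prey=4]  = 0; Deaths = -Predator - Births + 4  [with Predator=9, Births=0]  = -5.
Change = 3 − (-5) = 8.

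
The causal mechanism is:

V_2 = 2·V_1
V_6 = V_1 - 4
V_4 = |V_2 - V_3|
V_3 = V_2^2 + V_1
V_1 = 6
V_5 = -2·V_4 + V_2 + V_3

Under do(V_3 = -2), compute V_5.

-18

do(V_3=-2) replaces the equation V_3 = V_2^2 + V_1 with the constant V_3 = -2.
V_2 = 2·V_1  [with V_1=6]  = 12
V_4 = |V_2 - V_3|  [with V_2=12, V_3=-2]  = 14
V_5 = -2·V_4 + V_2 + V_3  [with V_4=14, V_2=12, V_3=-2]  = -18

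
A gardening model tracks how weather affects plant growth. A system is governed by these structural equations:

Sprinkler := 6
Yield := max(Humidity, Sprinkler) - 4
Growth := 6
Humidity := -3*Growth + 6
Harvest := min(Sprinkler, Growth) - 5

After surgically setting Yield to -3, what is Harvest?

Intervening sets Yield = -3 and removes its equation (Yield := max(Humidity, Sprinkler) - 4).
No directed path runs from Yield to Harvest, so Harvest keeps its natural value.
Harvest = min(Sprinkler, Growth) - 5  [with Sprinkler=6, Growth=6]  = 1

1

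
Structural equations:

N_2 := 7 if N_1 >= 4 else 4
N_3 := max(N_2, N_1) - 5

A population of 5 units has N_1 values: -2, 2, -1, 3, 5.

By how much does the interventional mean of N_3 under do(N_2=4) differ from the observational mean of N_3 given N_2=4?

0.2

do(N_2=4) breaks N_2's dependence on N_1. With N_2=4 fixed, N_3 across the units is -1, -1, -1, -1, 0, mean -0.8.
Observing N_2=4 restricts to units where N_2's equation naturally yields 4: N_1 ∈ {-2, 2, -1, 3}. In that subpopulation N_3 = -1, -1, -1, -1, mean -1.
Difference = -0.8 − (-1) = 0.2.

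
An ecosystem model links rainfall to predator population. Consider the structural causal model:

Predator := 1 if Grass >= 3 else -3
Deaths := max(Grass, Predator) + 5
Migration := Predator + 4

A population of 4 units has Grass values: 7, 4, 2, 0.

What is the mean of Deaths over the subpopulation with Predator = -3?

6

Conditioning on Predator=-3 selects the 2 unit(s) with Grass ∈ {2, 0}. Their Deaths values: 7, 5. Mean = 6.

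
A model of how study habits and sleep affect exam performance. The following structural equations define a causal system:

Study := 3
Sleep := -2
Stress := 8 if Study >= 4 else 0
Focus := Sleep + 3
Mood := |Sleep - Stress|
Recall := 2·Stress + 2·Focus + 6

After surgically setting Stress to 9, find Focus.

1

The intervention breaks the incoming arrows to Stress: Stress := 8 if Study >= 4 else 0 no longer applies, and Stress = 9.
Focus is not downstream of the intervention, so its value is determined by the original equations.
Focus = Sleep + 3  [with Sleep=-2]  = 1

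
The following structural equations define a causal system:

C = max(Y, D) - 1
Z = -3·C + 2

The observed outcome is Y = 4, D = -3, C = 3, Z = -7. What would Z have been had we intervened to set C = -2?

The intervention breaks the incoming arrows to C: C = max(Y, D) - 1 no longer applies, and C = -2.
Z = -3·C + 2  [with C=-2]  = 8

8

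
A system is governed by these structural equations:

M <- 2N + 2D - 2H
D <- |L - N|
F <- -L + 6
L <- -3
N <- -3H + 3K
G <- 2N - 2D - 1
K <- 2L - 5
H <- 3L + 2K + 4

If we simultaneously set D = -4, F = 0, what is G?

103

Under do(D = -4, F = 0), each intervened variable's structural equation is replaced by its fixed value.
K = 2L - 5  [with L=-3]  = -11
H = 3L + 2K + 4  [with L=-3, K=-11]  = -27
N = -3H + 3K  [with H=-27, K=-11]  = 48
G = 2N - 2D - 1  [with N=48, D=-4]  = 103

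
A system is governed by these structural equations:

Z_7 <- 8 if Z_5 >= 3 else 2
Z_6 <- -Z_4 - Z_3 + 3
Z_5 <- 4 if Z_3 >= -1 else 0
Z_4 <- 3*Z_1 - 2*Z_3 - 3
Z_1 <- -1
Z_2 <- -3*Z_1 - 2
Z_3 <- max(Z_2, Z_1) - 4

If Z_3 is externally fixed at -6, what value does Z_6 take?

The intervention breaks the incoming arrows to Z_3: Z_3 <- max(Z_2, Z_1) - 4 no longer applies, and Z_3 = -6.
Z_4 = 3*Z_1 - 2*Z_3 - 3  [with Z_1=-1, Z_3=-6]  = 6
Z_6 = -Z_4 - Z_3 + 3  [with Z_4=6, Z_3=-6]  = 3

3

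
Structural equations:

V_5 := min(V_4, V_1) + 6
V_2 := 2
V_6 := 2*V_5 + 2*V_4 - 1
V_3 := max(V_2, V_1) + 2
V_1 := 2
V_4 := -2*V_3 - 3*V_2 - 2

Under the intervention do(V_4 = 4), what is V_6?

Under do(V_4=4), the mechanism V_4 := -2*V_3 - 3*V_2 - 2 is discarded; V_4 is fixed at 4.
V_5 = min(V_4, V_1) + 6  [with V_4=4, V_1=2]  = 8
V_6 = 2*V_5 + 2*V_4 - 1  [with V_5=8, V_4=4]  = 23

23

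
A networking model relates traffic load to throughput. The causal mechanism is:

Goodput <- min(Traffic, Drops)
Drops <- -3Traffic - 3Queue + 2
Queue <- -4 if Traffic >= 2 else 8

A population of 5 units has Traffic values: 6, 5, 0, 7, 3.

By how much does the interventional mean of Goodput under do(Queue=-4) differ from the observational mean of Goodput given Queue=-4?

0.45

Under do(Queue=-4), Queue's equation is replaced by Queue=-4 for every unit. Per-unit Goodput: -4, -1, 0, -7, 3. Mean = -1.8.
Observing Queue=-4 restricts to units where Queue's equation naturally yields -4: Traffic ∈ {6, 5, 7, 3}. In that subpopulation Goodput = -4, -1, -7, 3, mean -2.25.
Difference = -1.8 − (-2.25) = 0.45.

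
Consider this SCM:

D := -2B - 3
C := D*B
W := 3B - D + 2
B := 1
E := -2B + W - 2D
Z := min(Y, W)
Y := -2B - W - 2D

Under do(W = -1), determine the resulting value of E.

Intervening sets W = -1 and removes its equation (W := 3B - D + 2).
D = -2B - 3  [with B=1]  = -5
E = -2B + W - 2D  [with B=1, W=-1, D=-5]  = 7

7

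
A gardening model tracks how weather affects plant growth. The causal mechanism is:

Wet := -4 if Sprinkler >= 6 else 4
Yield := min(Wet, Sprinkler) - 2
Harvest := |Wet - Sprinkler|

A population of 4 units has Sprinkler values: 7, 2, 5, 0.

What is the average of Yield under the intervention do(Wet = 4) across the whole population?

0.5

The intervention sets Wet=4 in all 4 units regardless of Sprinkler. Recomputing Yield per unit gives 2, 0, 2, -2; average 0.5.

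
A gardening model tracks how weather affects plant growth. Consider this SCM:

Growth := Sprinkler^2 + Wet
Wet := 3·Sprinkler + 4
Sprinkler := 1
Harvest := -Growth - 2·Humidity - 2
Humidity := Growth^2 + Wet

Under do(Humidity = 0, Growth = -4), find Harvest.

The joint intervention fixes Humidity = 0, Growth = -4, removing each variable's own equation.
Harvest = -Growth - 2·Humidity - 2  [with Growth=-4, Humidity=0]  = 2

2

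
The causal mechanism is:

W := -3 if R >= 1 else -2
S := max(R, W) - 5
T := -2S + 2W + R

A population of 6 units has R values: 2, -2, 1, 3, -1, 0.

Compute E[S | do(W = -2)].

do(W=-2) breaks W's dependence on R. With W=-2 fixed, S across the units is -3, -7, -4, -2, -6, -5, mean -4.5.

-4.5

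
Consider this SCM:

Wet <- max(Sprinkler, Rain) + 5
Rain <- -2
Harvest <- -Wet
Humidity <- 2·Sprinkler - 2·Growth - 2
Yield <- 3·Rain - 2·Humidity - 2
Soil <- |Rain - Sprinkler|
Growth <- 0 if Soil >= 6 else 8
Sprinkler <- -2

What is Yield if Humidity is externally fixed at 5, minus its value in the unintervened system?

Intervening sets Humidity = 5 and removes its equation (Humidity <- 2·Sprinkler - 2·Growth - 2).
Yield = 3·Rain - 2·Humidity - 2  [with Rain=-2, Humidity=5]  = -18
Without intervention: Soil = |Rain - Sprinkler|  [with Rain=-2, Sprinkler=-2]  = 0; Growth = 0 if Soil >= 6 else 8  [with Soil=0]  = 8; Humidity = 2·Sprinkler - 2·Growth - 2  [with Sprinkler=-2, Growth=8]  = -22; Yield = 3·Rain - 2·Humidity - 2  [with Rain=-2, Humidity=-22]  = 36.
Change = -18 − 36 = -54.

-54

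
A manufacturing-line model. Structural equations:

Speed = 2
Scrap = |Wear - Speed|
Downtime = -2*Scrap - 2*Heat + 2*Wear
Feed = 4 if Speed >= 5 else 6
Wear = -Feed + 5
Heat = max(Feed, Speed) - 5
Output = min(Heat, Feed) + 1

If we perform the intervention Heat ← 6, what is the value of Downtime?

-20

The intervention breaks the incoming arrows to Heat: Heat = max(Feed, Speed) - 5 no longer applies, and Heat = 6.
Feed = 4 if Speed >= 5 else 6  [with Speed=2]  = 6
Wear = -Feed + 5  [with Feed=6]  = -1
Scrap = |Wear - Speed|  [with Wear=-1, Speed=2]  = 3
Downtime = -2*Scrap - 2*Heat + 2*Wear  [with Scrap=3, Heat=6, Wear=-1]  = -20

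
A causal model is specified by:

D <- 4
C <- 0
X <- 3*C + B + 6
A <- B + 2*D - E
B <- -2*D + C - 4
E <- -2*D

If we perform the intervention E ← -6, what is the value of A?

2

The intervention breaks the incoming arrows to E: E <- -2*D no longer applies, and E = -6.
B = -2*D + C - 4  [with D=4, C=0]  = -12
A = B + 2*D - E  [with B=-12, D=4, E=-6]  = 2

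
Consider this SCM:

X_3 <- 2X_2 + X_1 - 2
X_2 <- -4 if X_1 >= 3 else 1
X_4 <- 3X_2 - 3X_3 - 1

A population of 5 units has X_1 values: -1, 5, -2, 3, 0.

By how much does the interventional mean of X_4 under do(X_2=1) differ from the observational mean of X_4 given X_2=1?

do(X_2=1) breaks X_2's dependence on X_1. With X_2=1 fixed, X_4 across the units is 5, -13, 8, -7, 2, mean -1.
E[X_4|X_2=1] averages over only the 3 units with X_2=1 (X_1 = -1, -2, 0): X_4 = 5, 8, 2, mean 5.
Difference = -1 − 5 = -6.

-6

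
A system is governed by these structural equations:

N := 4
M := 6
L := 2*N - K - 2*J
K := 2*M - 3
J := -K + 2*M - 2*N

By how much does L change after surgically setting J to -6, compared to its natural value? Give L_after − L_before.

2

Intervening sets J = -6 and removes its equation (J := -K + 2*M - 2*N).
K = 2*M - 3  [with M=6]  = 9
L = 2*N - K - 2*J  [with N=4, K=9, J=-6]  = 11
Without intervention: K = 2*M - 3  [with M=6]  = 9; J = -K + 2*M - 2*N  [with K=9, M=6, N=4]  = -5; L = 2*N - K - 2*J  [with N=4, K=9, J=-5]  = 9.
Change = 11 − 9 = 2.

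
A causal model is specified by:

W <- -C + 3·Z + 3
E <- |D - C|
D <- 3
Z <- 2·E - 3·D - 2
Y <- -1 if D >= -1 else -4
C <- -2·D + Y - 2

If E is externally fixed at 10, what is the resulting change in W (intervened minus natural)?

Under do(E=10), the mechanism E <- |D - C| is discarded; E is fixed at 10.
Y = -1 if D >= -1 else -4  [with D=3]  = -1
C = -2·D + Y - 2  [with D=3, Y=-1]  = -9
Z = 2·E - 3·D - 2  [with E=10, D=3]  = 9
W = -C + 3·Z + 3  [with C=-9, Z=9]  = 39
Without intervention: Y = -1 if D >= -1 else -4  [with D=3]  = -1; C = -2·D + Y - 2  [with D=3, Y=-1]  = -9; E = |D - C|  [with D=3, C=-9]  = 12; Z = 2·E - 3·D - 2  [with E=12, D=3]  = 13; W = -C + 3·Z + 3  [with C=-9, Z=13]  = 51.
Change = 39 − 51 = -12.

-12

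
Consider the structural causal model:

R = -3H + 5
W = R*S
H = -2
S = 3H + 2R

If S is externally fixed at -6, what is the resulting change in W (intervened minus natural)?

The intervention breaks the incoming arrows to S: S = 3H + 2R no longer applies, and S = -6.
R = -3H + 5  [with H=-2]  = 11
W = R*S  [with R=11, S=-6]  = -66
Without intervention: R = -3H + 5  [with H=-2]  = 11; S = 3H + 2R  [with H=-2, R=11]  = 16; W = R*S  [with R=11, S=16]  = 176.
Change = -66 − 176 = -242.

-242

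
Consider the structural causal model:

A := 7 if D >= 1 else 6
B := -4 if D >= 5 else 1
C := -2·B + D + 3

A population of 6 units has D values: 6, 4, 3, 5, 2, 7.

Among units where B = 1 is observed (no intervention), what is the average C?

4

E[C|B=1] averages over only the 3 units with B=1 (D = 4, 3, 2): C = 5, 4, 3, mean 4.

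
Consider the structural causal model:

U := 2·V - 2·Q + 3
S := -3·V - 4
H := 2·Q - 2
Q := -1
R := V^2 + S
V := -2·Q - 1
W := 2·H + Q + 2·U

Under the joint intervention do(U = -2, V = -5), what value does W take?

Under do(U = -2, V = -5), each intervened variable's structural equation is replaced by its fixed value.
H = 2·Q - 2  [with Q=-1]  = -4
W = 2·H + Q + 2·U  [with H=-4, Q=-1, U=-2]  = -13

-13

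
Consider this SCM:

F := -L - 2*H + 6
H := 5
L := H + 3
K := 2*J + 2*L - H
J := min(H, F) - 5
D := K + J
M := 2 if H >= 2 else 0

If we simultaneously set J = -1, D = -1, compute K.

Setting J = -1, D = -1 by intervention discards those variables' equations.
L = H + 3  [with H=5]  = 8
K = 2*J + 2*L - H  [with J=-1, L=8, H=5]  = 9

9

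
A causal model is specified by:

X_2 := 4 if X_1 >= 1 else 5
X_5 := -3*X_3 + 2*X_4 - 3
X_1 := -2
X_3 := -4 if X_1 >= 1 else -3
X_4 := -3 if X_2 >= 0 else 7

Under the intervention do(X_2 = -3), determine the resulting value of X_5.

do(X_2=-3) replaces the equation X_2 := 4 if X_1 >= 1 else 5 with the constant X_2 = -3.
X_3 = -4 if X_1 >= 1 else -3  [with X_1=-2]  = -3
X_4 = -3 if X_2 >= 0 else 7  [with X_2=-3]  = 7
X_5 = -3*X_3 + 2*X_4 - 3  [with X_3=-3, X_4=7]  = 20

20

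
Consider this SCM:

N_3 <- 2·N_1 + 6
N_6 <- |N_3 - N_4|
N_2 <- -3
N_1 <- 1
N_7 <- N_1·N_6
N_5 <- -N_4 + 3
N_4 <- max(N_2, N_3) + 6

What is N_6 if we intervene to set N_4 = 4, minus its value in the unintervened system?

Under do(N_4=4), the mechanism N_4 <- max(N_2, N_3) + 6 is discarded; N_4 is fixed at 4.
N_3 = 2·N_1 + 6  [with N_1=1]  = 8
N_6 = |N_3 - N_4|  [with N_3=8, N_4=4]  = 4
Without intervention: N_3 = 2·N_1 + 6  [with N_1=1]  = 8; N_4 = max(N_2, N_3) + 6  [with N_2=-3, N_3=8]  = 14; N_6 = |N_3 - N_4|  [with N_3=8, N_4=14]  = 6.
Change = 4 − 6 = -2.

-2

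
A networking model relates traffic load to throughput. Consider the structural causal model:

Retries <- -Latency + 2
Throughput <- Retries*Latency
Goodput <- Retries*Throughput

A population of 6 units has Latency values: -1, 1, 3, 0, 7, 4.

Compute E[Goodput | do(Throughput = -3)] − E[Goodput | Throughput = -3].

4

Every unit gets Throughput=-3 under the intervention. Goodput values become -9, -3, 3, -6, 15, 6; E[Goodput|do(Throughput=-3)] = 1.
E[Goodput|Throughput=-3] averages over only the 2 units with Throughput=-3 (Latency = -1, 3): Goodput = -9, 3, mean -3.
Difference = 1 − (-3) = 4.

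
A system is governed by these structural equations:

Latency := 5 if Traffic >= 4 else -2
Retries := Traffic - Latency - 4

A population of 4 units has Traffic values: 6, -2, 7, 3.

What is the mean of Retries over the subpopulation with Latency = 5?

Observing Latency=5 restricts to units where Latency's equation naturally yields 5: Traffic ∈ {6, 7}. In that subpopulation Retries = -3, -2, mean -2.5.

-2.5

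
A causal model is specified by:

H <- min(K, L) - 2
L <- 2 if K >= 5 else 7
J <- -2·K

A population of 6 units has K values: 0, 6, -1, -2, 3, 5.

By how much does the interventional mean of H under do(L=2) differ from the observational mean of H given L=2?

Under do(L=2), L's equation is replaced by L=2 for every unit. Per-unit H: -2, 0, -3, -4, 0, 0. Mean = -1.5.
Conditioning on L=2 selects the 2 unit(s) with K ∈ {6, 5}. Their H values: 0, 0. Mean = 0.
Difference = -1.5 − 0 = -1.5.

-1.5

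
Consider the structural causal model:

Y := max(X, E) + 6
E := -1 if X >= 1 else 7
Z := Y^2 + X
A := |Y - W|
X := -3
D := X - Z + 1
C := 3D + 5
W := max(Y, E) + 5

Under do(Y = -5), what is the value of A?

17

The intervention breaks the incoming arrows to Y: Y := max(X, E) + 6 no longer applies, and Y = -5.
E = -1 if X >= 1 else 7  [with X=-3]  = 7
W = max(Y, E) + 5  [with Y=-5, E=7]  = 12
A = |Y - W|  [with Y=-5, W=12]  = 17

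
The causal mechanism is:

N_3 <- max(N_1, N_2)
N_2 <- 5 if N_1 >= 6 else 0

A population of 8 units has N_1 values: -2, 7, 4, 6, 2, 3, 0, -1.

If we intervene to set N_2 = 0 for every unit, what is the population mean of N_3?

do(N_2=0) breaks N_2's dependence on N_1. With N_2=0 fixed, N_3 across the units is 0, 7, 4, 6, 2, 3, 0, 0, mean 2.75.

2.75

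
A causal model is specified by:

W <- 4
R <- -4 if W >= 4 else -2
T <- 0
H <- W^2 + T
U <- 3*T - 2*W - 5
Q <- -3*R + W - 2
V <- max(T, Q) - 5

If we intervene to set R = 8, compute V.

The intervention breaks the incoming arrows to R: R <- -4 if W >= 4 else -2 no longer applies, and R = 8.
Q = -3*R + W - 2  [with R=8, W=4]  = -22
V = max(T, Q) - 5  [with T=0, Q=-22]  = -5

-5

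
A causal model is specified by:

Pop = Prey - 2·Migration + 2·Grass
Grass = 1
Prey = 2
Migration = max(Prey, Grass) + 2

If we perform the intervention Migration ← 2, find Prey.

2

Under do(Migration=2), the mechanism Migration = max(Prey, Grass) + 2 is discarded; Migration is fixed at 2.
Since Prey is not a descendant of the intervened variable, it is unaffected.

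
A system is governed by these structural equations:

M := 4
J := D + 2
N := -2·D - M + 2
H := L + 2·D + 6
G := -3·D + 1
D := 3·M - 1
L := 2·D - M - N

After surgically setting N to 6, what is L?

The intervention breaks the incoming arrows to N: N := -2·D - M + 2 no longer applies, and N = 6.
D = 3·M - 1  [with M=4]  = 11
L = 2·D - M - N  [with D=11, M=4, N=6]  = 12

12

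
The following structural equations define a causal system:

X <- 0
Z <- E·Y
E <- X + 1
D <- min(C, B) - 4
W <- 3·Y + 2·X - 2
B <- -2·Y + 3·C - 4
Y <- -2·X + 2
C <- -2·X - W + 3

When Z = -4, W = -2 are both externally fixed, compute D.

Under do(Z = -4, W = -2), each intervened variable's structural equation is replaced by its fixed value.
Y = -2·X + 2  [with X=0]  = 2
C = -2·X - W + 3  [with X=0, W=-2]  = 5
B = -2·Y + 3·C - 4  [with Y=2, C=5]  = 7
D = min(C, B) - 4  [with C=5, B=7]  = 1

1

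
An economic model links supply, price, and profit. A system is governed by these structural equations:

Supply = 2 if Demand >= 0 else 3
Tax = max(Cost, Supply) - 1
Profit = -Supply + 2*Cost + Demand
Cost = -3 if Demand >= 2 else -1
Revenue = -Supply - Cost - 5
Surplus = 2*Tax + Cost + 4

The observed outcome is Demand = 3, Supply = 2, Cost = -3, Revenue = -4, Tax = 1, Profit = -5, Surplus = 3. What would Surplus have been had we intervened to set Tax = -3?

-5

Under do(Tax=-3), the mechanism Tax = max(Cost, Supply) - 1 is discarded; Tax is fixed at -3.
Cost = -3 if Demand >= 2 else -1  [with Demand=3]  = -3
Surplus = 2*Tax + Cost + 4  [with Tax=-3, Cost=-3]  = -5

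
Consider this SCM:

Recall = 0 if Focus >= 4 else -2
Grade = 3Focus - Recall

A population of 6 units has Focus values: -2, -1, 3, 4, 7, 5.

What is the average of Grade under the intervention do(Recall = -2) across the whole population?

The intervention sets Recall=-2 in all 6 units regardless of Focus. Recomputing Grade per unit gives -4, -1, 11, 14, 23, 17; average 10.

10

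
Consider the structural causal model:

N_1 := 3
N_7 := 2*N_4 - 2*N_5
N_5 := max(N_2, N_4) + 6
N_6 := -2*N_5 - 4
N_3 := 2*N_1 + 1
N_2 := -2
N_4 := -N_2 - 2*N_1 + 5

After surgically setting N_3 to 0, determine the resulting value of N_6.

-18

The intervention breaks the incoming arrows to N_3: N_3 := 2*N_1 + 1 no longer applies, and N_3 = 0.
No directed path runs from N_3 to N_6, so N_6 keeps its natural value.
N_4 = -N_2 - 2*N_1 + 5  [with N_2=-2, N_1=3]  = 1
N_5 = max(N_2, N_4) + 6  [with N_2=-2, N_4=1]  = 7
N_6 = -2*N_5 - 4  [with N_5=7]  = -18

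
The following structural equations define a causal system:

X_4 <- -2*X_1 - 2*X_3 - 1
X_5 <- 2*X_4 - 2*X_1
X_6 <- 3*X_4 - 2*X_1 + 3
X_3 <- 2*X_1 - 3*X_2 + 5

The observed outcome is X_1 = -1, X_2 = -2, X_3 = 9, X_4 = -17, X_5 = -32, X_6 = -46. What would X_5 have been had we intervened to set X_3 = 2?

-4

do(X_3=2) replaces the equation X_3 <- 2*X_1 - 3*X_2 + 5 with the constant X_3 = 2.
X_4 = -2*X_1 - 2*X_3 - 1  [with X_1=-1, X_3=2]  = -3
X_5 = 2*X_4 - 2*X_1  [with X_4=-3, X_1=-1]  = -4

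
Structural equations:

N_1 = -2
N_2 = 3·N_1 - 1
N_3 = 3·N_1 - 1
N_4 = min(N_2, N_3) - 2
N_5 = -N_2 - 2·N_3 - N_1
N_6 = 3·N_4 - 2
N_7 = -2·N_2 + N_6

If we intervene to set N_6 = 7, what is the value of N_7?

Intervening sets N_6 = 7 and removes its equation (N_6 = 3·N_4 - 2).
N_2 = 3·N_1 - 1  [with N_1=-2]  = -7
N_7 = -2·N_2 + N_6  [with N_2=-7, N_6=7]  = 21

21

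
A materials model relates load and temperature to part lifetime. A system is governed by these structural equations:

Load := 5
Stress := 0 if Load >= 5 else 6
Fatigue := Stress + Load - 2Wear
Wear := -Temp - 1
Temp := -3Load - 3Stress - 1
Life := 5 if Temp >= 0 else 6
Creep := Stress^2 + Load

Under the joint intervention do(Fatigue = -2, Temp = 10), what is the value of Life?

Under do(Fatigue = -2, Temp = 10), each intervened variable's structural equation is replaced by its fixed value.
Life = 5 if Temp >= 0 else 6  [with Temp=10]  = 5

5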